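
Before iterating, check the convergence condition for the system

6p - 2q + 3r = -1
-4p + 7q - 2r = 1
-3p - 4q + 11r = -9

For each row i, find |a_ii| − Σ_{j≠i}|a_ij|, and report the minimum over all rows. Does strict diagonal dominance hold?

row 1: |6| − (2+3) = 1
row 2: |7| − (4+2) = 1
row 3: |11| − (3+4) = 4
minimum over rows = 1 → strictly diagonally dominant (convergence guaranteed)

1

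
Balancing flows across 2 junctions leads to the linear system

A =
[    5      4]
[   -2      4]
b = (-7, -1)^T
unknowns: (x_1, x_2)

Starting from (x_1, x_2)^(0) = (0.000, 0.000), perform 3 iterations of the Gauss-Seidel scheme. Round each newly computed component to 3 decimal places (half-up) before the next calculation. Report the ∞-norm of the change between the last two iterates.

Iteration 1:
  x_1 = (-7 - (4)·0.000) / (5) = -1.400
  x_2 = (-1 - (-2)·-1.400) / (4) = -0.950
Iteration 2:
  x_1 = (-7 - (4)·-0.950) / (5) = -0.640
  x_2 = (-1 - (-2)·-0.640) / (4) = -0.570
Iteration 3:
  x_1 = (-7 - (4)·-0.570) / (5) = -0.944
  x_2 = (-1 - (-2)·-0.944) / (4) = -0.722
Change: (-0.304, -0.152) → max |·| = 0.304

0.304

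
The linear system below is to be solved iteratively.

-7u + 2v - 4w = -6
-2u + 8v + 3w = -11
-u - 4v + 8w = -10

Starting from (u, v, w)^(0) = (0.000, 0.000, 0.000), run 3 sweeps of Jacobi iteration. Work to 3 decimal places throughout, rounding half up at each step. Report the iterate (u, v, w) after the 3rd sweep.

Iteration 1:
  u = (-6 - (2)·0.000 - (-4)·0.000) / (-7) = 0.857
  v = (-11 - (-2)·0.000 - (3)·0.000) / (8) = -1.375
  w = (-10 - (-1)·0.000 - (-4)·0.000) / (8) = -1.250
Iteration 2:
  u = (-6 - (2)·-1.375 - (-4)·-1.250) / (-7) = 1.179
  v = (-11 - (-2)·0.857 - (3)·-1.250) / (8) = -0.692
  w = (-10 - (-1)·0.857 - (-4)·-1.375) / (8) = -1.830
Iteration 3:
  u = (-6 - (2)·-0.692 - (-4)·-1.830) / (-7) = 1.705
  v = (-11 - (-2)·1.179 - (3)·-1.830) / (8) = -0.394
  w = (-10 - (-1)·1.179 - (-4)·-0.692) / (8) = -1.449

(1.705, -0.394, -1.449)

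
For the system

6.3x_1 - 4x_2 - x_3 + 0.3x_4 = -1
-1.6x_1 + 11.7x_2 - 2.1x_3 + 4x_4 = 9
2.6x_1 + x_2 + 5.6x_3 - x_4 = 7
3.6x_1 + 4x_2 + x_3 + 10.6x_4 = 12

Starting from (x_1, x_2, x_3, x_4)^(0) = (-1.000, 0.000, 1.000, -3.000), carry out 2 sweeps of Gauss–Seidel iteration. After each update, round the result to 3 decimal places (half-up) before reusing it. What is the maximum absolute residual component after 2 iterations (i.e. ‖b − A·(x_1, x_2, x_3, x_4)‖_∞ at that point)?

Iteration 1:
  x_1 = (-1 - (-4)·0.000 - (-1)·1.000 - (0.3)·-3.000) / (6.3) = 0.143
  x_2 = (9 - (-1.6)·0.143 - (-2.1)·1.000 - (4)·-3.000) / (11.7) = 1.994
  x_3 = (7 - (2.6)·0.143 - (1)·1.994 - (-1)·-3.000) / (5.6) = 0.292
  x_4 = (12 - (3.6)·0.143 - (4)·1.994 - (1)·0.292) / (10.6) = 0.304
Iteration 2:
  x_1 = (-1 - (-4)·1.994 - (-1)·0.292 - (0.3)·0.304) / (6.3) = 1.139
  x_2 = (9 - (-1.6)·1.139 - (-2.1)·0.292 - (4)·0.304) / (11.7) = 0.873
  x_3 = (7 - (2.6)·1.139 - (1)·0.873 - (-1)·0.304) / (5.6) = 0.620
  x_4 = (12 - (3.6)·1.139 - (4)·0.873 - (1)·0.620) / (10.6) = 0.357
Residual b − A·x = (-4.171, 0.482, 0.051, 0.003); ∞-norm = 4.171

4.171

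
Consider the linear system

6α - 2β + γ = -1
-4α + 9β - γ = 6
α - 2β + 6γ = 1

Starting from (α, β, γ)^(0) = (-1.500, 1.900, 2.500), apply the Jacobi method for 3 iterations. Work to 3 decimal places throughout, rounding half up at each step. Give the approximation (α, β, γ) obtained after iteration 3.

(0.060, 0.584, 0.477)

Iteration 1:
  α = (-1 - (-2)·1.900 - (1)·2.500) / (6) = 0.050
  β = (6 - (-4)·-1.500 - (-1)·2.500) / (9) = 0.278
  γ = (1 - (1)·-1.500 - (-2)·1.900) / (6) = 1.050
Iteration 2:
  α = (-1 - (-2)·0.278 - (1)·1.050) / (6) = -0.249
  β = (6 - (-4)·0.050 - (-1)·1.050) / (9) = 0.806
  γ = (1 - (1)·0.050 - (-2)·0.278) / (6) = 0.251
Iteration 3:
  α = (-1 - (-2)·0.806 - (1)·0.251) / (6) = 0.060
  β = (6 - (-4)·-0.249 - (-1)·0.251) / (9) = 0.584
  γ = (1 - (1)·-0.249 - (-2)·0.806) / (6) = 0.477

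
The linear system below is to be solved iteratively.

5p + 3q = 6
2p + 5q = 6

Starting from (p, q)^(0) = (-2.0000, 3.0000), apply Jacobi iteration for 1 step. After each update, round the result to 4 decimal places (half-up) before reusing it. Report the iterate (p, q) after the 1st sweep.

Iteration 1:
  p = (6 - (3)·3.0000) / (5) = -0.6000
  q = (6 - (2)·-2.0000) / (5) = 2.0000

(-0.6000, 2.0000)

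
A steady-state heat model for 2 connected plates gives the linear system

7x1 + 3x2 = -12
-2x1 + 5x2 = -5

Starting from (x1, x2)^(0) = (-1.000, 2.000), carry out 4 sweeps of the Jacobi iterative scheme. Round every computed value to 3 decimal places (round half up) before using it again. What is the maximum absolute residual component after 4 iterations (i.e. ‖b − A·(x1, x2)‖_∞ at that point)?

0.500

Iteration 1:
  x1 = (-12 - (3)·2.000) / (7) = -2.571
  x2 = (-5 - (-2)·-1.000) / (5) = -1.400
Iteration 2:
  x1 = (-12 - (3)·-1.400) / (7) = -1.114
  x2 = (-5 - (-2)·-2.571) / (5) = -2.028
Iteration 3:
  x1 = (-12 - (3)·-2.028) / (7) = -0.845
  x2 = (-5 - (-2)·-1.114) / (5) = -1.446
Iteration 4:
  x1 = (-12 - (3)·-1.446) / (7) = -1.095
  x2 = (-5 - (-2)·-0.845) / (5) = -1.338
Residual b − A·x = (-0.321, -0.500); ∞-norm = 0.500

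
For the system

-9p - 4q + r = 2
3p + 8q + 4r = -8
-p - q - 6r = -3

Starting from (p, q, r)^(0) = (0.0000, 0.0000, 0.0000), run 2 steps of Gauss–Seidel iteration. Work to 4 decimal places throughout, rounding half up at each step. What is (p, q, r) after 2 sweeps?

(0.2618, -1.4431, 0.6969)

Iteration 1:
  p = (2 - (-4)·0.0000 - (1)·0.0000) / (-9) = -0.2222
  q = (-8 - (3)·-0.2222 - (4)·0.0000) / (8) = -0.9167
  r = (-3 - (-1)·-0.2222 - (-1)·-0.9167) / (-6) = 0.6898
Iteration 2:
  p = (2 - (-4)·-0.9167 - (1)·0.6898) / (-9) = 0.2618
  q = (-8 - (3)·0.2618 - (4)·0.6898) / (8) = -1.4431
  r = (-3 - (-1)·0.2618 - (-1)·-1.4431) / (-6) = 0.6969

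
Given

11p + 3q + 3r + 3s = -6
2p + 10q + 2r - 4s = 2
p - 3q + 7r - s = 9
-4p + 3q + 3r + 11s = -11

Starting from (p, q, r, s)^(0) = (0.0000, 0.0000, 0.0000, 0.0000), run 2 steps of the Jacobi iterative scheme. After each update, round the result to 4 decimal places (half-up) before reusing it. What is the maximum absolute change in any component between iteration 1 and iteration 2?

0.6036

Iteration 1:
  p = (-6 - (3)·0.0000 - (3)·0.0000 - (3)·0.0000) / (11) = -0.5455
  q = (2 - (2)·0.0000 - (2)·0.0000 - (-4)·0.0000) / (10) = 0.2000
  r = (9 - (1)·0.0000 - (-3)·0.0000 - (-1)·0.0000) / (7) = 1.2857
  s = (-11 - (-4)·0.0000 - (3)·0.0000 - (3)·0.0000) / (11) = -1.0000
Iteration 2:
  p = (-6 - (3)·0.2000 - (3)·1.2857 - (3)·-1.0000) / (11) = -0.6779
  q = (2 - (2)·-0.5455 - (2)·1.2857 - (-4)·-1.0000) / (10) = -0.3480
  r = (9 - (1)·-0.5455 - (-3)·0.2000 - (-1)·-1.0000) / (7) = 1.3065
  s = (-11 - (-4)·-0.5455 - (3)·0.2000 - (3)·1.2857) / (11) = -1.6036
Change: (-0.1324, -0.5480, 0.0208, -0.6036) → max |·| = 0.6036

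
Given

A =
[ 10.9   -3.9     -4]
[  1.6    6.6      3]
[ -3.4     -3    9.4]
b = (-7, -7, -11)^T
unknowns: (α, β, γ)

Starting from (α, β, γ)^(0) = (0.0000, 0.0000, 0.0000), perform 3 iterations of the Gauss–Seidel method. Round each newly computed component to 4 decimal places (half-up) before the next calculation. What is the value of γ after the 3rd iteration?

Iteration 1:
  α = (-7 - (-3.9)·0.0000 - (-4)·0.0000) / (10.9) = -0.6422
  β = (-7 - (1.6)·-0.6422 - (3)·0.0000) / (6.6) = -0.9049
  γ = (-11 - (-3.4)·-0.6422 - (-3)·-0.9049) / (9.4) = -1.6913
Iteration 2:
  α = (-7 - (-3.9)·-0.9049 - (-4)·-1.6913) / (10.9) = -1.5866
  β = (-7 - (1.6)·-1.5866 - (3)·-1.6913) / (6.6) = 0.0928
  γ = (-11 - (-3.4)·-1.5866 - (-3)·0.0928) / (9.4) = -1.7145
Iteration 3:
  α = (-7 - (-3.9)·0.0928 - (-4)·-1.7145) / (10.9) = -1.2382
  β = (-7 - (1.6)·-1.2382 - (3)·-1.7145) / (6.6) = 0.0189
  γ = (-11 - (-3.4)·-1.2382 - (-3)·0.0189) / (9.4) = -1.6120

-1.6120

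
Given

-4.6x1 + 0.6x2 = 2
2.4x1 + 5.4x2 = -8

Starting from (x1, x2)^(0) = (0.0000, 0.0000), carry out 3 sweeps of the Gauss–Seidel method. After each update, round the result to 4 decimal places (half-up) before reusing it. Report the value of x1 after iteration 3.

-0.5931

Iteration 1:
  x1 = (2 - (0.6)·0.0000) / (-4.6) = -0.4348
  x2 = (-8 - (2.4)·-0.4348) / (5.4) = -1.2882
Iteration 2:
  x1 = (2 - (0.6)·-1.2882) / (-4.6) = -0.6028
  x2 = (-8 - (2.4)·-0.6028) / (5.4) = -1.2136
Iteration 3:
  x1 = (2 - (0.6)·-1.2136) / (-4.6) = -0.5931
  x2 = (-8 - (2.4)·-0.5931) / (5.4) = -1.2179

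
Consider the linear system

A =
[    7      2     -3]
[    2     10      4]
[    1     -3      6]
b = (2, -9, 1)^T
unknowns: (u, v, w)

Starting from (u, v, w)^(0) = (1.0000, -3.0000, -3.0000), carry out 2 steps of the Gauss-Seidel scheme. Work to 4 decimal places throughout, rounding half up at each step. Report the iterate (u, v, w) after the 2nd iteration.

(0.3439, -1.1107, -0.4460)

Iteration 1:
  u = (2 - (2)·-3.0000 - (-3)·-3.0000) / (7) = -0.1429
  v = (-9 - (2)·-0.1429 - (4)·-3.0000) / (10) = 0.3286
  w = (1 - (1)·-0.1429 - (-3)·0.3286) / (6) = 0.3548
Iteration 2:
  u = (2 - (2)·0.3286 - (-3)·0.3548) / (7) = 0.3439
  v = (-9 - (2)·0.3439 - (4)·0.3548) / (10) = -1.1107
  w = (1 - (1)·0.3439 - (-3)·-1.1107) / (6) = -0.4460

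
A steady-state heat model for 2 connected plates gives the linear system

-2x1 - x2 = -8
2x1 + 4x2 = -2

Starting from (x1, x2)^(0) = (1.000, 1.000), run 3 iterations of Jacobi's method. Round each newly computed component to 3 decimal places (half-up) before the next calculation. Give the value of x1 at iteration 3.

5.125

Iteration 1:
  x1 = (-8 - (-1)·1.000) / (-2) = 3.500
  x2 = (-2 - (2)·1.000) / (4) = -1.000
Iteration 2:
  x1 = (-8 - (-1)·-1.000) / (-2) = 4.500
  x2 = (-2 - (2)·3.500) / (4) = -2.250
Iteration 3:
  x1 = (-8 - (-1)·-2.250) / (-2) = 5.125
  x2 = (-2 - (2)·4.500) / (4) = -2.750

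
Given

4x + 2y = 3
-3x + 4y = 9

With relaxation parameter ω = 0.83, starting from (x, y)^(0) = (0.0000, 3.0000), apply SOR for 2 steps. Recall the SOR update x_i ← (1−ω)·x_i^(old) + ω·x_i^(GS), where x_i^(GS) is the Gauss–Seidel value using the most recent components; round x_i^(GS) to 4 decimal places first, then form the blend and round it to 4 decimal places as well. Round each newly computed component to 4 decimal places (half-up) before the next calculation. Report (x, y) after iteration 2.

Iteration 1:
  x: GS value = (3 - (2)·3.0000) / (4) = -0.7500;  x ← (1−ω)·0.0000 + ω·-0.7500 = -0.6225
  y: GS value = (9 - (-3)·-0.6225) / (4) = 1.7831;  y ← (1−ω)·3.0000 + ω·1.7831 = 1.9900
Iteration 2:
  x: GS value = (3 - (2)·1.9900) / (4) = -0.2450;  x ← (1−ω)·-0.6225 + ω·-0.2450 = -0.3092
  y: GS value = (9 - (-3)·-0.3092) / (4) = 2.0181;  y ← (1−ω)·1.9900 + ω·2.0181 = 2.0133

(-0.3092, 2.0133)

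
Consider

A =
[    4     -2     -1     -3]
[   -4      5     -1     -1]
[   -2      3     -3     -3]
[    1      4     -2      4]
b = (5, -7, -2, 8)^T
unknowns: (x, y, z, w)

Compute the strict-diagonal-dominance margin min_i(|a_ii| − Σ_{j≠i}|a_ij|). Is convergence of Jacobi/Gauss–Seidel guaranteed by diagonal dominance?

-5

row 1: |4| − (2+1+3) = -2
row 2: |5| − (4+1+1) = -1
row 3: |-3| − (2+3+3) = -5
row 4: |4| − (1+4+2) = -3
minimum over rows = -5 → not strictly diagonally dominant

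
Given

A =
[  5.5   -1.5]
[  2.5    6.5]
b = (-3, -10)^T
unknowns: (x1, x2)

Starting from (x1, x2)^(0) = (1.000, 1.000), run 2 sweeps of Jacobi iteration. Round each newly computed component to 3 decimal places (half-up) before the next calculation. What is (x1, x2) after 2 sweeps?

(-1.070, -1.433)

Iteration 1:
  x1 = (-3 - (-1.5)·1.000) / (5.5) = -0.273
  x2 = (-10 - (2.5)·1.000) / (6.5) = -1.923
Iteration 2:
  x1 = (-3 - (-1.5)·-1.923) / (5.5) = -1.070
  x2 = (-10 - (2.5)·-0.273) / (6.5) = -1.433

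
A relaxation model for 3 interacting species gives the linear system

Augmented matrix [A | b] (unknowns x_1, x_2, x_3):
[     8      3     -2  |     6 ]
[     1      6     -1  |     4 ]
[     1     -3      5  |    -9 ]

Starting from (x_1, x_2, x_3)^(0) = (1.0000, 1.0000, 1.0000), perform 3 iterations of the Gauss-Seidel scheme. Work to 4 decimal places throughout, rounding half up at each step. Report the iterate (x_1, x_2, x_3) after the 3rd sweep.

(0.2045, 0.3692, -1.6194)

Iteration 1:
  x_1 = (6 - (3)·1.0000 - (-2)·1.0000) / (8) = 0.6250
  x_2 = (4 - (1)·0.6250 - (-1)·1.0000) / (6) = 0.7292
  x_3 = (-9 - (1)·0.6250 - (-3)·0.7292) / (5) = -1.4875
Iteration 2:
  x_1 = (6 - (3)·0.7292 - (-2)·-1.4875) / (8) = 0.1047
  x_2 = (4 - (1)·0.1047 - (-1)·-1.4875) / (6) = 0.4013
  x_3 = (-9 - (1)·0.1047 - (-3)·0.4013) / (5) = -1.5802
Iteration 3:
  x_1 = (6 - (3)·0.4013 - (-2)·-1.5802) / (8) = 0.2045
  x_2 = (4 - (1)·0.2045 - (-1)·-1.5802) / (6) = 0.3692
  x_3 = (-9 - (1)·0.2045 - (-3)·0.3692) / (5) = -1.6194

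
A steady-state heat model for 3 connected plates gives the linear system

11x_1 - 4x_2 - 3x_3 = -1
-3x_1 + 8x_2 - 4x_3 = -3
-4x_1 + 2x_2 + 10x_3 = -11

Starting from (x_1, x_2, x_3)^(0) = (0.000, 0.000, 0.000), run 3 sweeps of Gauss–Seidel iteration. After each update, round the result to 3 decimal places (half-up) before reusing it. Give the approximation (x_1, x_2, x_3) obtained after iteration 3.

(-0.788, -1.216, -1.172)

Iteration 1:
  x_1 = (-1 - (-4)·0.000 - (-3)·0.000) / (11) = -0.091
  x_2 = (-3 - (-3)·-0.091 - (-4)·0.000) / (8) = -0.409
  x_3 = (-11 - (-4)·-0.091 - (2)·-0.409) / (10) = -1.055
Iteration 2:
  x_1 = (-1 - (-4)·-0.409 - (-3)·-1.055) / (11) = -0.527
  x_2 = (-3 - (-3)·-0.527 - (-4)·-1.055) / (8) = -1.100
  x_3 = (-11 - (-4)·-0.527 - (2)·-1.100) / (10) = -1.091
Iteration 3:
  x_1 = (-1 - (-4)·-1.100 - (-3)·-1.091) / (11) = -0.788
  x_2 = (-3 - (-3)·-0.788 - (-4)·-1.091) / (8) = -1.216
  x_3 = (-11 - (-4)·-0.788 - (2)·-1.216) / (10) = -1.172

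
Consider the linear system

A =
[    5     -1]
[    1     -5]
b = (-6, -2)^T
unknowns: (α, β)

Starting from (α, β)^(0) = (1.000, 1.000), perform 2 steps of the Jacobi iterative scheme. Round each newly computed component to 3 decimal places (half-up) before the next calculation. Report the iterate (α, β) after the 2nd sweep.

(-1.080, 0.200)

Iteration 1:
  α = (-6 - (-1)·1.000) / (5) = -1.000
  β = (-2 - (1)·1.000) / (-5) = 0.600
Iteration 2:
  α = (-6 - (-1)·0.600) / (5) = -1.080
  β = (-2 - (1)·-1.000) / (-5) = 0.200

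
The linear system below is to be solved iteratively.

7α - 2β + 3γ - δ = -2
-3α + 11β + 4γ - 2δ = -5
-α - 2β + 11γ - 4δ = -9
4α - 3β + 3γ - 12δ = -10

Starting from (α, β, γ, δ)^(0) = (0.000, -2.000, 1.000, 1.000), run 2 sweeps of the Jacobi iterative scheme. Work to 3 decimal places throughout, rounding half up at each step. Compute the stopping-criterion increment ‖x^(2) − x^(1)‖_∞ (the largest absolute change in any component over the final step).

1.252

Iteration 1:
  α = (-2 - (-2)·-2.000 - (3)·1.000 - (-1)·1.000) / (7) = -1.143
  β = (-5 - (-3)·0.000 - (4)·1.000 - (-2)·1.000) / (11) = -0.636
  γ = (-9 - (-1)·0.000 - (-2)·-2.000 - (-4)·1.000) / (11) = -0.818
  δ = (-10 - (4)·0.000 - (-3)·-2.000 - (3)·1.000) / (-12) = 1.583
Iteration 2:
  α = (-2 - (-2)·-0.636 - (3)·-0.818 - (-1)·1.583) / (7) = 0.109
  β = (-5 - (-3)·-1.143 - (4)·-0.818 - (-2)·1.583) / (11) = -0.181
  γ = (-9 - (-1)·-1.143 - (-2)·-0.636 - (-4)·1.583) / (11) = -0.462
  δ = (-10 - (4)·-1.143 - (-3)·-0.636 - (3)·-0.818) / (-12) = 0.407
Change: (1.252, 0.455, 0.356, -1.176) → max |·| = 1.252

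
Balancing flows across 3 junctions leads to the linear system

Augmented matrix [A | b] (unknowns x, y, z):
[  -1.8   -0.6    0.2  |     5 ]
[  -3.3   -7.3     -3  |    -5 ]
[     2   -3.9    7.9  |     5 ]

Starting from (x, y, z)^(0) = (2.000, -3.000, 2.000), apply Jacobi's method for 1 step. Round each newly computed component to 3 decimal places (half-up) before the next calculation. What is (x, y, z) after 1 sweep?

Iteration 1:
  x = (5 - (-0.6)·-3.000 - (0.2)·2.000) / (-1.8) = -1.556
  y = (-5 - (-3.3)·2.000 - (-3)·2.000) / (-7.3) = -1.041
  z = (5 - (2)·2.000 - (-3.9)·-3.000) / (7.9) = -1.354

(-1.556, -1.041, -1.354)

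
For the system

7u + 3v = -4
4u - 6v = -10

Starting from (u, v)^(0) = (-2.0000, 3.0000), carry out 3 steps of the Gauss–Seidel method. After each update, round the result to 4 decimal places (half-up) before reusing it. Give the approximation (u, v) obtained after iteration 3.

(-1.0700, 0.9533)

Iteration 1:
  u = (-4 - (3)·3.0000) / (7) = -1.8571
  v = (-10 - (4)·-1.8571) / (-6) = 0.4286
Iteration 2:
  u = (-4 - (3)·0.4286) / (7) = -0.7551
  v = (-10 - (4)·-0.7551) / (-6) = 1.1633
Iteration 3:
  u = (-4 - (3)·1.1633) / (7) = -1.0700
  v = (-10 - (4)·-1.0700) / (-6) = 0.9533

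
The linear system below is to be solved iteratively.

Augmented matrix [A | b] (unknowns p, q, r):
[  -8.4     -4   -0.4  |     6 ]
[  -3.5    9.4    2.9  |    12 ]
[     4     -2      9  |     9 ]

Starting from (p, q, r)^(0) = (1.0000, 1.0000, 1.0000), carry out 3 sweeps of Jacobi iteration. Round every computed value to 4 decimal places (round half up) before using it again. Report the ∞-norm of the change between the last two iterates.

0.3866

Iteration 1:
  p = (6 - (-4)·1.0000 - (-0.4)·1.0000) / (-8.4) = -1.2381
  q = (12 - (-3.5)·1.0000 - (2.9)·1.0000) / (9.4) = 1.3404
  r = (9 - (4)·1.0000 - (-2)·1.0000) / (9) = 0.7778
Iteration 2:
  p = (6 - (-4)·1.3404 - (-0.4)·0.7778) / (-8.4) = -1.3896
  q = (12 - (-3.5)·-1.2381 - (2.9)·0.7778) / (9.4) = 0.5756
  r = (9 - (4)·-1.2381 - (-2)·1.3404) / (9) = 1.8481
Iteration 3:
  p = (6 - (-4)·0.5756 - (-0.4)·1.8481) / (-8.4) = -1.0764
  q = (12 - (-3.5)·-1.3896 - (2.9)·1.8481) / (9.4) = 0.1890
  r = (9 - (4)·-1.3896 - (-2)·0.5756) / (9) = 1.7455
Change: (0.3132, -0.3866, -0.1026) → max |·| = 0.3866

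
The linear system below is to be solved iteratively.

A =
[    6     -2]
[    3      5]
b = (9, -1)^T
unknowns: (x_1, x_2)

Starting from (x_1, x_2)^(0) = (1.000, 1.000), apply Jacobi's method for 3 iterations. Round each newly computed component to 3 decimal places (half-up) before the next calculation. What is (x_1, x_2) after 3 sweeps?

Iteration 1:
  x_1 = (9 - (-2)·1.000) / (6) = 1.833
  x_2 = (-1 - (3)·1.000) / (5) = -0.800
Iteration 2:
  x_1 = (9 - (-2)·-0.800) / (6) = 1.233
  x_2 = (-1 - (3)·1.833) / (5) = -1.300
Iteration 3:
  x_1 = (9 - (-2)·-1.300) / (6) = 1.067
  x_2 = (-1 - (3)·1.233) / (5) = -0.940

(1.067, -0.940)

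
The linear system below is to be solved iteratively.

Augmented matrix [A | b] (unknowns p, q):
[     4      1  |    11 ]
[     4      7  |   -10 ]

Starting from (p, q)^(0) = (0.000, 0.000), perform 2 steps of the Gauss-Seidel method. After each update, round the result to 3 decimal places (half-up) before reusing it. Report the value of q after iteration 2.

Iteration 1:
  p = (11 - (1)·0.000) / (4) = 2.750
  q = (-10 - (4)·2.750) / (7) = -3.000
Iteration 2:
  p = (11 - (1)·-3.000) / (4) = 3.500
  q = (-10 - (4)·3.500) / (7) = -3.429

-3.429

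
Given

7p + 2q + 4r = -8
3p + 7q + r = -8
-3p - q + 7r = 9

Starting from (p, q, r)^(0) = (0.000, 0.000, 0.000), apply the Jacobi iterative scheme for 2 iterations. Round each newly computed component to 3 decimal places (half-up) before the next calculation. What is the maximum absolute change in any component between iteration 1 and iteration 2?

0.653

Iteration 1:
  p = (-8 - (2)·0.000 - (4)·0.000) / (7) = -1.143
  q = (-8 - (3)·0.000 - (1)·0.000) / (7) = -1.143
  r = (9 - (-3)·0.000 - (-1)·0.000) / (7) = 1.286
Iteration 2:
  p = (-8 - (2)·-1.143 - (4)·1.286) / (7) = -1.551
  q = (-8 - (3)·-1.143 - (1)·1.286) / (7) = -0.837
  r = (9 - (-3)·-1.143 - (-1)·-1.143) / (7) = 0.633
Change: (-0.408, 0.306, -0.653) → max |·| = 0.653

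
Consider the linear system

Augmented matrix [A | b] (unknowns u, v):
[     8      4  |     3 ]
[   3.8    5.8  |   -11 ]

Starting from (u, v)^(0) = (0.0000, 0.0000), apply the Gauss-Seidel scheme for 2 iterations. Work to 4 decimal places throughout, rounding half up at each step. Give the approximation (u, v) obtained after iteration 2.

(1.4461, -2.8440)

Iteration 1:
  u = (3 - (4)·0.0000) / (8) = 0.3750
  v = (-11 - (3.8)·0.3750) / (5.8) = -2.1422
Iteration 2:
  u = (3 - (4)·-2.1422) / (8) = 1.4461
  v = (-11 - (3.8)·1.4461) / (5.8) = -2.8440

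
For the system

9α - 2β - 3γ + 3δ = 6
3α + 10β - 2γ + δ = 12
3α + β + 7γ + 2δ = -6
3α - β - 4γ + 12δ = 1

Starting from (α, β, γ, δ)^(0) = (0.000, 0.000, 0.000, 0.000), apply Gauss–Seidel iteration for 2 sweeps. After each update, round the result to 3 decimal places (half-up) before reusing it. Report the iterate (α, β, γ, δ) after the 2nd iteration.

(0.603, 0.805, -1.108, -0.370)

Iteration 1:
  α = (6 - (-2)·0.000 - (-3)·0.000 - (3)·0.000) / (9) = 0.667
  β = (12 - (3)·0.667 - (-2)·0.000 - (1)·0.000) / (10) = 1.000
  γ = (-6 - (3)·0.667 - (1)·1.000 - (2)·0.000) / (7) = -1.286
  δ = (1 - (3)·0.667 - (-1)·1.000 - (-4)·-1.286) / (12) = -0.429
Iteration 2:
  α = (6 - (-2)·1.000 - (-3)·-1.286 - (3)·-0.429) / (9) = 0.603
  β = (12 - (3)·0.603 - (-2)·-1.286 - (1)·-0.429) / (10) = 0.805
  γ = (-6 - (3)·0.603 - (1)·0.805 - (2)·-0.429) / (7) = -1.108
  δ = (1 - (3)·0.603 - (-1)·0.805 - (-4)·-1.108) / (12) = -0.370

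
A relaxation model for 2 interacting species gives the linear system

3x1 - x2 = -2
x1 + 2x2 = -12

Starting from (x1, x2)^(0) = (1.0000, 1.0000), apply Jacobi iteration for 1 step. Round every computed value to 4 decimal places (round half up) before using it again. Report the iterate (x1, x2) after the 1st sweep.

(-0.3333, -6.5000)

Iteration 1:
  x1 = (-2 - (-1)·1.0000) / (3) = -0.3333
  x2 = (-12 - (1)·1.0000) / (2) = -6.5000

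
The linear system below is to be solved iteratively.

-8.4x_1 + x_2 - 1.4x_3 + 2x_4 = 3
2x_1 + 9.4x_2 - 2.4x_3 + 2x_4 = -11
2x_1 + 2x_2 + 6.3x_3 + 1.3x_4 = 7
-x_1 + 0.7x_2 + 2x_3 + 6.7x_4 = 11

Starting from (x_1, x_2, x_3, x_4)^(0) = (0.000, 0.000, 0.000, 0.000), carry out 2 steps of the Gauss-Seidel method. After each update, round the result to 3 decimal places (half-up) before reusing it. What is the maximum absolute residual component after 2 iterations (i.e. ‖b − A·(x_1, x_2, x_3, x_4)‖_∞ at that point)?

0.761

Iteration 1:
  x_1 = (3 - (1)·0.000 - (-1.4)·0.000 - (2)·0.000) / (-8.4) = -0.357
  x_2 = (-11 - (2)·-0.357 - (-2.4)·0.000 - (2)·0.000) / (9.4) = -1.094
  x_3 = (7 - (2)·-0.357 - (2)·-1.094 - (1.3)·0.000) / (6.3) = 1.572
  x_4 = (11 - (-1)·-0.357 - (0.7)·-1.094 - (2)·1.572) / (6.7) = 1.234
Iteration 2:
  x_1 = (3 - (1)·-1.094 - (-1.4)·1.572 - (2)·1.234) / (-8.4) = -0.456
  x_2 = (-11 - (2)·-0.456 - (-2.4)·1.572 - (2)·1.234) / (9.4) = -0.934
  x_3 = (7 - (2)·-0.456 - (2)·-0.934 - (1.3)·1.234) / (6.3) = 1.298
  x_4 = (11 - (-1)·-0.456 - (0.7)·-0.934 - (2)·1.298) / (6.7) = 1.284
Residual b − A·x = (-0.647, -0.761, -0.067, -0.001); ∞-norm = 0.761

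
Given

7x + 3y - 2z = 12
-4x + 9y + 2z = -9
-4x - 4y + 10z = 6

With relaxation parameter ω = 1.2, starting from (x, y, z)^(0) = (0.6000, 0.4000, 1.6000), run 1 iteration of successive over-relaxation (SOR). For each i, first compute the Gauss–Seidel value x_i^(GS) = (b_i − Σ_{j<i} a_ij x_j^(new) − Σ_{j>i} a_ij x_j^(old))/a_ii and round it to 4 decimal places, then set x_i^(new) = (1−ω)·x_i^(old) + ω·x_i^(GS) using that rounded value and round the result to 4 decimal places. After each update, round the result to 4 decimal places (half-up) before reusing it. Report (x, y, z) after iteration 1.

(2.2800, -0.4906, 1.2590)

Iteration 1:
  x: GS value = (12 - (3)·0.4000 - (-2)·1.6000) / (7) = 2.0000;  x ← (1−ω)·0.6000 + ω·2.0000 = 2.2800
  y: GS value = (-9 - (-4)·2.2800 - (2)·1.6000) / (9) = -0.3422;  y ← (1−ω)·0.4000 + ω·-0.3422 = -0.4906
  z: GS value = (6 - (-4)·2.2800 - (-4)·-0.4906) / (10) = 1.3158;  z ← (1−ω)·1.6000 + ω·1.3158 = 1.2590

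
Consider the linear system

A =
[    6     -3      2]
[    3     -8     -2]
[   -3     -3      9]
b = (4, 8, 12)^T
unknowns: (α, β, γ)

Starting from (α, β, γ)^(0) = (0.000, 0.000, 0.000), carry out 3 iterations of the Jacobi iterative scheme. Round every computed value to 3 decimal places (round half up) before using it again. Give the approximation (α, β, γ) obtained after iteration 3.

Iteration 1:
  α = (4 - (-3)·0.000 - (2)·0.000) / (6) = 0.667
  β = (8 - (3)·0.000 - (-2)·0.000) / (-8) = -1.000
  γ = (12 - (-3)·0.000 - (-3)·0.000) / (9) = 1.333
Iteration 2:
  α = (4 - (-3)·-1.000 - (2)·1.333) / (6) = -0.278
  β = (8 - (3)·0.667 - (-2)·1.333) / (-8) = -1.083
  γ = (12 - (-3)·0.667 - (-3)·-1.000) / (9) = 1.222
Iteration 3:
  α = (4 - (-3)·-1.083 - (2)·1.222) / (6) = -0.282
  β = (8 - (3)·-0.278 - (-2)·1.222) / (-8) = -1.410
  γ = (12 - (-3)·-0.278 - (-3)·-1.083) / (9) = 0.880

(-0.282, -1.410, 0.880)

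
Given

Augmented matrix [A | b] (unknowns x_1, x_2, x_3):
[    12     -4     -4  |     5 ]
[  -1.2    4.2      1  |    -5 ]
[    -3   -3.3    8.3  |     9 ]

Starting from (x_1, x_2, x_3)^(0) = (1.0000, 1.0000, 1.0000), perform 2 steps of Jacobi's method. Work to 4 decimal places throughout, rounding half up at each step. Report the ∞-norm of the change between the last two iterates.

Iteration 1:
  x_1 = (5 - (-4)·1.0000 - (-4)·1.0000) / (12) = 1.0833
  x_2 = (-5 - (-1.2)·1.0000 - (1)·1.0000) / (4.2) = -1.1429
  x_3 = (9 - (-3)·1.0000 - (-3.3)·1.0000) / (8.3) = 1.8434
Iteration 2:
  x_1 = (5 - (-4)·-1.1429 - (-4)·1.8434) / (12) = 0.6502
  x_2 = (-5 - (-1.2)·1.0833 - (1)·1.8434) / (4.2) = -1.3199
  x_3 = (9 - (-3)·1.0833 - (-3.3)·-1.1429) / (8.3) = 1.0215
Change: (-0.4331, -0.1770, -0.8219) → max |·| = 0.8219

0.8219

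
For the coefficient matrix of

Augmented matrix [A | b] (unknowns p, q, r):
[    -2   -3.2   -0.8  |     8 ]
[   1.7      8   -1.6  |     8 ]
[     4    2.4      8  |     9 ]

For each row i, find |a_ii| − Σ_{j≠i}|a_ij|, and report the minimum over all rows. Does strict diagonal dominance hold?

-2

row 1: |-2| − (3.2+0.8) = -2
row 2: |8| − (1.7+1.6) = 4.7
row 3: |8| − (4+2.4) = 1.6
minimum over rows = -2 → not strictly diagonally dominant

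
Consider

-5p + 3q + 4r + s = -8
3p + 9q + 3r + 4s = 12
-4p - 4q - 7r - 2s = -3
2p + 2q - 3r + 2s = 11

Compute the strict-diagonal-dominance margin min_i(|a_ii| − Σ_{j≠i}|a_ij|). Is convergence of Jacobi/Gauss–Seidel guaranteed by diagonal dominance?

row 1: |-5| − (3+4+1) = -3
row 2: |9| − (3+3+4) = -1
row 3: |-7| − (4+4+2) = -3
row 4: |2| − (2+2+3) = -5
minimum over rows = -5 → not strictly diagonally dominant

-5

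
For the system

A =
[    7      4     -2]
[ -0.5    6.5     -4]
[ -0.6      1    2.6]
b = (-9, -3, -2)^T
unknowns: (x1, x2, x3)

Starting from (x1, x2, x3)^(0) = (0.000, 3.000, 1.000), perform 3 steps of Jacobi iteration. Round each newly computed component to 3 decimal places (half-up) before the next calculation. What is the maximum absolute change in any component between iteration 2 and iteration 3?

Iteration 1:
  x1 = (-9 - (4)·3.000 - (-2)·1.000) / (7) = -2.714
  x2 = (-3 - (-0.5)·0.000 - (-4)·1.000) / (6.5) = 0.154
  x3 = (-2 - (-0.6)·0.000 - (1)·3.000) / (2.6) = -1.923
Iteration 2:
  x1 = (-9 - (4)·0.154 - (-2)·-1.923) / (7) = -1.923
  x2 = (-3 - (-0.5)·-2.714 - (-4)·-1.923) / (6.5) = -1.854
  x3 = (-2 - (-0.6)·-2.714 - (1)·0.154) / (2.6) = -1.455
Iteration 3:
  x1 = (-9 - (4)·-1.854 - (-2)·-1.455) / (7) = -0.642
  x2 = (-3 - (-0.5)·-1.923 - (-4)·-1.455) / (6.5) = -1.505
  x3 = (-2 - (-0.6)·-1.923 - (1)·-1.854) / (2.6) = -0.500
Change: (1.281, 0.349, 0.955) → max |·| = 1.281

1.281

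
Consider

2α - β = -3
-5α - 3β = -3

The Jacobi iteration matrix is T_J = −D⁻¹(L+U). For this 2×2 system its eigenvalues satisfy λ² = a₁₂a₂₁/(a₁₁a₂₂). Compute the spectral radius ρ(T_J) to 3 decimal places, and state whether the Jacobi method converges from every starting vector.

a₁₂a₂₁/(a₁₁a₂₂) = (-1)·(-5) / ((2)·(-3)) = -0.833333
ρ = √|-0.833333| = √0.833333 = 0.913
ρ < 1, so Jacobi converges

0.913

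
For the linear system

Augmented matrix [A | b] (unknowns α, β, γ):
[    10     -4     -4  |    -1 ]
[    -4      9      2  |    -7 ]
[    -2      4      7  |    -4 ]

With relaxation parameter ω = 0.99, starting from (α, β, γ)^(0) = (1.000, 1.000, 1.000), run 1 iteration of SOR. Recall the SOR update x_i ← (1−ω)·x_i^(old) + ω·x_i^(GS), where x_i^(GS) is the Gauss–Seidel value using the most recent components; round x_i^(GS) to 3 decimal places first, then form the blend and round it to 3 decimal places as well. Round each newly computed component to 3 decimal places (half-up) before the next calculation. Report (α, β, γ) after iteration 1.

(0.703, -0.671, 0.023)

Iteration 1:
  α: GS value = (-1 - (-4)·1.000 - (-4)·1.000) / (10) = 0.700;  α ← (1−ω)·1.000 + ω·0.700 = 0.703
  β: GS value = (-7 - (-4)·0.703 - (2)·1.000) / (9) = -0.688;  β ← (1−ω)·1.000 + ω·-0.688 = -0.671
  γ: GS value = (-4 - (-2)·0.703 - (4)·-0.671) / (7) = 0.013;  γ ← (1−ω)·1.000 + ω·0.013 = 0.023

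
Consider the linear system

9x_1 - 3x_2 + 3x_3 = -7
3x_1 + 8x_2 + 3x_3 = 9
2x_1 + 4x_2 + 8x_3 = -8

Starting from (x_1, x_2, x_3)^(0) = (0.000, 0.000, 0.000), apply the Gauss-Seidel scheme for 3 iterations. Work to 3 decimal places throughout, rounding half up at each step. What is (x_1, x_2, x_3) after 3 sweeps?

(0.381, 1.679, -1.935)

Iteration 1:
  x_1 = (-7 - (-3)·0.000 - (3)·0.000) / (9) = -0.778
  x_2 = (9 - (3)·-0.778 - (3)·0.000) / (8) = 1.417
  x_3 = (-8 - (2)·-0.778 - (4)·1.417) / (8) = -1.514
Iteration 2:
  x_1 = (-7 - (-3)·1.417 - (3)·-1.514) / (9) = 0.199
  x_2 = (9 - (3)·0.199 - (3)·-1.514) / (8) = 1.618
  x_3 = (-8 - (2)·0.199 - (4)·1.618) / (8) = -1.859
Iteration 3:
  x_1 = (-7 - (-3)·1.618 - (3)·-1.859) / (9) = 0.381
  x_2 = (9 - (3)·0.381 - (3)·-1.859) / (8) = 1.679
  x_3 = (-8 - (2)·0.381 - (4)·1.679) / (8) = -1.935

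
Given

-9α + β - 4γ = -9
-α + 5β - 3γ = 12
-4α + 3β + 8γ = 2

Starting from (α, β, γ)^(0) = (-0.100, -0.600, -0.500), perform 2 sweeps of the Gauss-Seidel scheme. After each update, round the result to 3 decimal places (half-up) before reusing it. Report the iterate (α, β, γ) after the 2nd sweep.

(1.279, 2.628, -0.096)

Iteration 1:
  α = (-9 - (1)·-0.600 - (-4)·-0.500) / (-9) = 1.156
  β = (12 - (-1)·1.156 - (-3)·-0.500) / (5) = 2.331
  γ = (2 - (-4)·1.156 - (3)·2.331) / (8) = -0.046
Iteration 2:
  α = (-9 - (1)·2.331 - (-4)·-0.046) / (-9) = 1.279
  β = (12 - (-1)·1.279 - (-3)·-0.046) / (5) = 2.628
  γ = (2 - (-4)·1.279 - (3)·2.628) / (8) = -0.096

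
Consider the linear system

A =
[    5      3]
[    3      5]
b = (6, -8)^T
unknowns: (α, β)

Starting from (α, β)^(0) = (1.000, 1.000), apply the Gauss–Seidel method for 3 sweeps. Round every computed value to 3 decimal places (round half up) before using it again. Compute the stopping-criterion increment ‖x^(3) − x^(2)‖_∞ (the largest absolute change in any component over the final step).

0.640

Iteration 1:
  α = (6 - (3)·1.000) / (5) = 0.600
  β = (-8 - (3)·0.600) / (5) = -1.960
Iteration 2:
  α = (6 - (3)·-1.960) / (5) = 2.376
  β = (-8 - (3)·2.376) / (5) = -3.026
Iteration 3:
  α = (6 - (3)·-3.026) / (5) = 3.016
  β = (-8 - (3)·3.016) / (5) = -3.410
Change: (0.640, -0.384) → max |·| = 0.640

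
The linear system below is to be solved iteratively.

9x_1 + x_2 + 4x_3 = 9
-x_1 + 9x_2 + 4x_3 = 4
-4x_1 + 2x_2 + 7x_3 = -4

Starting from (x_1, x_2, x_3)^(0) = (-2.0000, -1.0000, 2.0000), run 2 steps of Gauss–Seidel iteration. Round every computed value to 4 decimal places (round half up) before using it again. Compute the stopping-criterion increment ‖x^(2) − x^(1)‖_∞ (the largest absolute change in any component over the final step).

Iteration 1:
  x_1 = (9 - (1)·-1.0000 - (4)·2.0000) / (9) = 0.2222
  x_2 = (4 - (-1)·0.2222 - (4)·2.0000) / (9) = -0.4198
  x_3 = (-4 - (-4)·0.2222 - (2)·-0.4198) / (7) = -0.3245
Iteration 2:
  x_1 = (9 - (1)·-0.4198 - (4)·-0.3245) / (9) = 1.1909
  x_2 = (4 - (-1)·1.1909 - (4)·-0.3245) / (9) = 0.7210
  x_3 = (-4 - (-4)·1.1909 - (2)·0.7210) / (7) = -0.0969
Change: (0.9687, 1.1408, 0.2276) → max |·| = 1.1408

1.1408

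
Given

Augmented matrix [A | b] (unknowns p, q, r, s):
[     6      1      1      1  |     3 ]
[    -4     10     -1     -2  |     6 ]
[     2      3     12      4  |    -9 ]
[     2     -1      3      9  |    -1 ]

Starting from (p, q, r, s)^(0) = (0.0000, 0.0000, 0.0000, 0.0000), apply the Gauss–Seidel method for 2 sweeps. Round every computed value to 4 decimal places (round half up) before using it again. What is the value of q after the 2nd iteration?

Iteration 1:
  p = (3 - (1)·0.0000 - (1)·0.0000 - (1)·0.0000) / (6) = 0.5000
  q = (6 - (-4)·0.5000 - (-1)·0.0000 - (-2)·0.0000) / (10) = 0.8000
  r = (-9 - (2)·0.5000 - (3)·0.8000 - (4)·0.0000) / (12) = -1.0333
  s = (-1 - (2)·0.5000 - (-1)·0.8000 - (3)·-1.0333) / (9) = 0.2111
Iteration 2:
  p = (3 - (1)·0.8000 - (1)·-1.0333 - (1)·0.2111) / (6) = 0.5037
  q = (6 - (-4)·0.5037 - (-1)·-1.0333 - (-2)·0.2111) / (10) = 0.7404
  r = (-9 - (2)·0.5037 - (3)·0.7404 - (4)·0.2111) / (12) = -1.0894
  s = (-1 - (2)·0.5037 - (-1)·0.7404 - (3)·-1.0894) / (9) = 0.2224

0.7404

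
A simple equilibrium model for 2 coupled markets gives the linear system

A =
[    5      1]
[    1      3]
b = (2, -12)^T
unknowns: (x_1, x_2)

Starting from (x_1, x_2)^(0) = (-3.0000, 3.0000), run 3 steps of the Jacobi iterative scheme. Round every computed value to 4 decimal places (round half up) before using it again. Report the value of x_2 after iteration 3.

Iteration 1:
  x_1 = (2 - (1)·3.0000) / (5) = -0.2000
  x_2 = (-12 - (1)·-3.0000) / (3) = -3.0000
Iteration 2:
  x_1 = (2 - (1)·-3.0000) / (5) = 1.0000
  x_2 = (-12 - (1)·-0.2000) / (3) = -3.9333
Iteration 3:
  x_1 = (2 - (1)·-3.9333) / (5) = 1.1867
  x_2 = (-12 - (1)·1.0000) / (3) = -4.3333

-4.3333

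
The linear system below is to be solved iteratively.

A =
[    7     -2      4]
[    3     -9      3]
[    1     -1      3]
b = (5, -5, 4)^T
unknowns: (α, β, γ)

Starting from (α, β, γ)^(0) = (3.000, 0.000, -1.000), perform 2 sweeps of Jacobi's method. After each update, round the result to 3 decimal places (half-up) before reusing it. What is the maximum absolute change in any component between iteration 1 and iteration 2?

0.979

Iteration 1:
  α = (5 - (-2)·0.000 - (4)·-1.000) / (7) = 1.286
  β = (-5 - (3)·3.000 - (3)·-1.000) / (-9) = 1.222
  γ = (4 - (1)·3.000 - (-1)·0.000) / (3) = 0.333
Iteration 2:
  α = (5 - (-2)·1.222 - (4)·0.333) / (7) = 0.873
  β = (-5 - (3)·1.286 - (3)·0.333) / (-9) = 1.095
  γ = (4 - (1)·1.286 - (-1)·1.222) / (3) = 1.312
Change: (-0.413, -0.127, 0.979) → max |·| = 0.979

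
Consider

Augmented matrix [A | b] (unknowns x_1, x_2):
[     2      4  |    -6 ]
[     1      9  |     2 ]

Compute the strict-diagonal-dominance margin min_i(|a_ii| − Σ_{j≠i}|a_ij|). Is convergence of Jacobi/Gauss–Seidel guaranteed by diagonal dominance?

row 1: |2| − (4) = -2
row 2: |9| − (1) = 8
minimum over rows = -2 → not strictly diagonally dominant

-2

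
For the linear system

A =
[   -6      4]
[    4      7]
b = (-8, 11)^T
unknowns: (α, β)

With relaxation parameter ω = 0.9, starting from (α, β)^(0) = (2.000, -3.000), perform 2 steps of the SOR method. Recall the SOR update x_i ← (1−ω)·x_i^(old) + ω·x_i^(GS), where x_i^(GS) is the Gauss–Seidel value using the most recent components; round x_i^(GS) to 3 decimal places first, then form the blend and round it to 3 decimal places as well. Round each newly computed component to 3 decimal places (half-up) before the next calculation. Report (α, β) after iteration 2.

Iteration 1:
  α: GS value = (-8 - (4)·-3.000) / (-6) = -0.667;  α ← (1−ω)·2.000 + ω·-0.667 = -0.400
  β: GS value = (11 - (4)·-0.400) / (7) = 1.800;  β ← (1−ω)·-3.000 + ω·1.800 = 1.320
Iteration 2:
  α: GS value = (-8 - (4)·1.320) / (-6) = 2.213;  α ← (1−ω)·-0.400 + ω·2.213 = 1.952
  β: GS value = (11 - (4)·1.952) / (7) = 0.456;  β ← (1−ω)·1.320 + ω·0.456 = 0.542

(1.952, 0.542)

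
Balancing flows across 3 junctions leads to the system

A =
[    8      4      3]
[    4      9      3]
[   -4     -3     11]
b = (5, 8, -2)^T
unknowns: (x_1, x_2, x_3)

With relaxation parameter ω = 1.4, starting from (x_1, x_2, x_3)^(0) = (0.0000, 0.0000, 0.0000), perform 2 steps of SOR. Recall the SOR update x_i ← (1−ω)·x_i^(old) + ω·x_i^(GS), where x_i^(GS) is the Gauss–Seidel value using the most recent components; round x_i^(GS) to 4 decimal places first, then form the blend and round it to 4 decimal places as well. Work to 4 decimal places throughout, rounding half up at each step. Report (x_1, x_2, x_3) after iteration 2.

Iteration 1:
  x_1: GS value = (5 - (4)·0.0000 - (3)·0.0000) / (8) = 0.6250;  x_1 ← (1−ω)·0.0000 + ω·0.6250 = 0.8750
  x_2: GS value = (8 - (4)·0.8750 - (3)·0.0000) / (9) = 0.5000;  x_2 ← (1−ω)·0.0000 + ω·0.5000 = 0.7000
  x_3: GS value = (-2 - (-4)·0.8750 - (-3)·0.7000) / (11) = 0.3273;  x_3 ← (1−ω)·0.0000 + ω·0.3273 = 0.4582
Iteration 2:
  x_1: GS value = (5 - (4)·0.7000 - (3)·0.4582) / (8) = 0.1032;  x_1 ← (1−ω)·0.8750 + ω·0.1032 = -0.2055
  x_2: GS value = (8 - (4)·-0.2055 - (3)·0.4582) / (9) = 0.8275;  x_2 ← (1−ω)·0.7000 + ω·0.8275 = 0.8785
  x_3: GS value = (-2 - (-4)·-0.2055 - (-3)·0.8785) / (11) = -0.0170;  x_3 ← (1−ω)·0.4582 + ω·-0.0170 = -0.2071

(-0.2055, 0.8785, -0.2071)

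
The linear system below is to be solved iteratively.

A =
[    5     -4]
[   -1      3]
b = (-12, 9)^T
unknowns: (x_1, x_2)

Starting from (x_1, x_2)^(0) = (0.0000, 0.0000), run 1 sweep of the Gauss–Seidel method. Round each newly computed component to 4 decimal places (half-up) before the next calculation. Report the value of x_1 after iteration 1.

Iteration 1:
  x_1 = (-12 - (-4)·0.0000) / (5) = -2.4000
  x_2 = (9 - (-1)·-2.4000) / (3) = 2.2000

-2.4000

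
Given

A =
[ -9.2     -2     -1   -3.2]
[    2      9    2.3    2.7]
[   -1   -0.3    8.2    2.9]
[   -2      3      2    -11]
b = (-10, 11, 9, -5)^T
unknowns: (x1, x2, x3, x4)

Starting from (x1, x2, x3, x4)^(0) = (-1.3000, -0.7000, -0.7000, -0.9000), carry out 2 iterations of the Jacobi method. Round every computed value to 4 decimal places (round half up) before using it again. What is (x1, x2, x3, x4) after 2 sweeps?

Iteration 1:
  x1 = (-10 - (-2)·-0.7000 - (-1)·-0.7000 - (-3.2)·-0.9000) / (-9.2) = 1.6283
  x2 = (11 - (2)·-1.3000 - (2.3)·-0.7000 - (2.7)·-0.9000) / (9) = 1.9600
  x3 = (9 - (-1)·-1.3000 - (-0.3)·-0.7000 - (2.9)·-0.9000) / (8.2) = 1.2317
  x4 = (-5 - (-2)·-1.3000 - (3)·-0.7000 - (2)·-0.7000) / (-11) = 0.3727
Iteration 2:
  x1 = (-10 - (-2)·1.9600 - (-1)·1.2317 - (-3.2)·0.3727) / (-9.2) = 0.3974
  x2 = (11 - (2)·1.6283 - (2.3)·1.2317 - (2.7)·0.3727) / (9) = 0.4338
  x3 = (9 - (-1)·1.6283 - (-0.3)·1.9600 - (2.9)·0.3727) / (8.2) = 1.2360
  x4 = (-5 - (-2)·1.6283 - (3)·1.9600 - (2)·1.2317) / (-11) = 0.9170

(0.3974, 0.4338, 1.2360, 0.9170)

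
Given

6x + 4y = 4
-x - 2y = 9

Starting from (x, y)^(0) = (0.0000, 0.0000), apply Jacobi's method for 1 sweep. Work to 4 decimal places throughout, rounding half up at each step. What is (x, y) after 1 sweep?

Iteration 1:
  x = (4 - (4)·0.0000) / (6) = 0.6667
  y = (9 - (-1)·0.0000) / (-2) = -4.5000

(0.6667, -4.5000)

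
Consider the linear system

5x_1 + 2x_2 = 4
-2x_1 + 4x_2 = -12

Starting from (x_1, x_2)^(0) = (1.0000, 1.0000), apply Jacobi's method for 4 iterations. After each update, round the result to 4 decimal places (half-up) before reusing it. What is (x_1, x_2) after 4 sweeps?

Iteration 1:
  x_1 = (4 - (2)·1.0000) / (5) = 0.4000
  x_2 = (-12 - (-2)·1.0000) / (4) = -2.5000
Iteration 2:
  x_1 = (4 - (2)·-2.5000) / (5) = 1.8000
  x_2 = (-12 - (-2)·0.4000) / (4) = -2.8000
Iteration 3:
  x_1 = (4 - (2)·-2.8000) / (5) = 1.9200
  x_2 = (-12 - (-2)·1.8000) / (4) = -2.1000
Iteration 4:
  x_1 = (4 - (2)·-2.1000) / (5) = 1.6400
  x_2 = (-12 - (-2)·1.9200) / (4) = -2.0400

(1.6400, -2.0400)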